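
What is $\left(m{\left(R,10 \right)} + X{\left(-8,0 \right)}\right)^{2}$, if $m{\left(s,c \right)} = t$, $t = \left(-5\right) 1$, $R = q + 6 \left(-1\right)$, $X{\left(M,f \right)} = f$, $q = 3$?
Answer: $25$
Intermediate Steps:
$R = -3$ ($R = 3 + 6 \left(-1\right) = 3 - 6 = -3$)
$t = -5$
$m{\left(s,c \right)} = -5$
$\left(m{\left(R,10 \right)} + X{\left(-8,0 \right)}\right)^{2} = \left(-5 + 0\right)^{2} = \left(-5\right)^{2} = 25$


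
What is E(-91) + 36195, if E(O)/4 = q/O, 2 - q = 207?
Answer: 3294565/91 ≈ 36204.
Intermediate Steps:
q = -205 (q = 2 - 1*207 = 2 - 207 = -205)
E(O) = -820/O (E(O) = 4*(-205/O) = -820/O)
E(-91) + 36195 = -820/(-91) + 36195 = -820*(-1/91) + 36195 = 820/91 + 36195 = 3294565/91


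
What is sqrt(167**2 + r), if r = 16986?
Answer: 5*sqrt(1795) ≈ 211.84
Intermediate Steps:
sqrt(167**2 + r) = sqrt(167**2 + 16986) = sqrt(27889 + 16986) = sqrt(44875) = 5*sqrt(1795)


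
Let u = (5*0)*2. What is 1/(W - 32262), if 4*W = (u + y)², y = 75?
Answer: -4/123423 ≈ -3.2409e-5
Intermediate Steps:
u = 0 (u = 0*2 = 0)
W = 5625/4 (W = (0 + 75)²/4 = (¼)*75² = (¼)*5625 = 5625/4 ≈ 1406.3)
1/(W - 32262) = 1/(5625/4 - 32262) = 1/(-123423/4) = -4/123423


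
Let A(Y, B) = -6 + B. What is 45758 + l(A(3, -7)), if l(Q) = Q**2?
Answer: 45927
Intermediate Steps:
45758 + l(A(3, -7)) = 45758 + (-6 - 7)**2 = 45758 + (-13)**2 = 45758 + 169 = 45927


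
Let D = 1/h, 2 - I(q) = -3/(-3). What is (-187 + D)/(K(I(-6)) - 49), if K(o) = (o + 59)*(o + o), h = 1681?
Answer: -314346/119351 ≈ -2.6338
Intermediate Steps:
I(q) = 1 (I(q) = 2 - (-3)/(-3) = 2 - (-3)*(-1)/3 = 2 - 1*1 = 2 - 1 = 1)
D = 1/1681 ≈ 0.00059488
K(o) = 2*o*(59 + o) (K(o) = (59 + o)*(2*o) = 2*o*(59 + o))
(-187 + D)/(K(I(-6)) - 49) = (-187 + 1/1681)/(2*1*(59 + 1) - 49) = -314346/(1681*(2*1*60 - 49)) = -314346/(1681*(120 - 49)) = -314346/1681/71 = -314346/1681*1/71 = -314346/119351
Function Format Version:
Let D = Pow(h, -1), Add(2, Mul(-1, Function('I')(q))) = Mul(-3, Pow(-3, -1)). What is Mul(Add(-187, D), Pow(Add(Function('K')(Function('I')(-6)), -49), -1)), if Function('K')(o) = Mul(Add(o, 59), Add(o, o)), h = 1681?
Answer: Rational(-314346, 119351) ≈ -2.6338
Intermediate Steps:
Function('I')(q) = 1 (Function('I')(q) = Add(2, Mul(-1, Mul(-3, Pow(-3, -1)))) = Add(2, Mul(-1, Mul(-3, Rational(-1, 3)))) = Add(2, Mul(-1, 1)) = Add(2, -1) = 1)
D = Rational(1, 1681) (D = Pow(1681, -1) = Rational(1, 1681) ≈ 0.00059488)
Function('K')(o) = Mul(2, o, Add(59, o)) (Function('K')(o) = Mul(Add(59, o), Mul(2, o)) = Mul(2, o, Add(59, o)))
Mul(Add(-187, D), Pow(Add(Function('K')(Function('I')(-6)), -49), -1)) = Mul(Add(-187, Rational(1, 1681)), Pow(Add(Mul(2, 1, Add(59, 1)), -49), -1)) = Mul(Rational(-314346, 1681), Pow(Add(Mul(2, 1, 60), -49), -1)) = Mul(Rational(-314346, 1681), Pow(Add(120, -49), -1)) = Mul(Rational(-314346, 1681), Pow(71, -1)) = Mul(Rational(-314346, 1681), Rational(1, 71)) = Rational(-314346, 119351)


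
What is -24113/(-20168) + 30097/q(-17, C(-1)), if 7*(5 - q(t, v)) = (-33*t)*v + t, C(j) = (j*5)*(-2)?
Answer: -293925287/8006696 ≈ -36.710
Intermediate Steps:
C(j) = -10*j (C(j) = (5*j)*(-2) = -10*j)
q(t, v) = 5 - t/7 + 33*t*v/7 (q(t, v) = 5 - ((-33*t)*v + t)/7 = 5 - (-33*t*v + t)/7 = 5 - (t - 33*t*v)/7 = 5 + (-t/7 + 33*t*v/7) = 5 - t/7 + 33*t*v/7)
-24113/(-20168) + 30097/q(-17, C(-1)) = -24113/(-20168) + 30097/(5 - ⅐*(-17) + (33/7)*(-17)*(-10*(-1))) = -24113*(-1/20168) + 30097/(5 + 17/7 + (33/7)*(-17)*10) = 24113/20168 + 30097/(5 + 17/7 - 5610/7) = 24113/20168 + 30097/(-794) = 24113/20168 + 30097*(-1/794) = 24113/20168 - 30097/794 = -293925287/8006696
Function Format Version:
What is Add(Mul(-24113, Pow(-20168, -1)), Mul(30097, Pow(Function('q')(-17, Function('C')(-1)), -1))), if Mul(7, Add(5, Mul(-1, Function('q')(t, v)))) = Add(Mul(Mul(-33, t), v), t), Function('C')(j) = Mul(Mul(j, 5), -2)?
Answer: Rational(-293925287, 8006696) ≈ -36.710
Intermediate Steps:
Function('C')(j) = Mul(-10, j) (Function('C')(j) = Mul(Mul(5, j), -2) = Mul(-10, j))
Function('q')(t, v) = Add(5, Mul(Rational(-1, 7), t), Mul(Rational(33, 7), t, v)) (Function('q')(t, v) = Add(5, Mul(Rational(-1, 7), Add(Mul(Mul(-33, t), v), t))) = Add(5, Mul(Rational(-1, 7), Add(Mul(-33, t, v), t))) = Add(5, Mul(Rational(-1, 7), Add(t, Mul(-33, t, v)))) = Add(5, Add(Mul(Rational(-1, 7), t), Mul(Rational(33, 7), t, v))) = Add(5, Mul(Rational(-1, 7), t), Mul(Rational(33, 7), t, v)))
Add(Mul(-24113, Pow(-20168, -1)), Mul(30097, Pow(Function('q')(-17, Function('C')(-1)), -1))) = Add(Mul(-24113, Pow(-20168, -1)), Mul(30097, Pow(Add(5, Mul(Rational(-1, 7), -17), Mul(Rational(33, 7), -17, Mul(-10, -1))), -1))) = Add(Mul(-24113, Rational(-1, 20168)), Mul(30097, Pow(Add(5, Rational(17, 7), Mul(Rational(33, 7), -17, 10)), -1))) = Add(Rational(24113, 20168), Mul(30097, Pow(Add(5, Rational(17, 7), Rational(-5610, 7)), -1))) = Add(Rational(24113, 20168), Mul(30097, Pow(-794, -1))) = Add(Rational(24113, 20168), Mul(30097, Rational(-1, 794))) = Add(Rational(24113, 20168), Rational(-30097, 794)) = Rational(-293925287, 8006696)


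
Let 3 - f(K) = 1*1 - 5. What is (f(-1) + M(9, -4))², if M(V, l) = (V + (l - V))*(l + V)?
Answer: 169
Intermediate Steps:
M(V, l) = l*(V + l)
f(K) = 7 (f(K) = 3 - (1*1 - 5) = 3 - (1 - 5) = 3 - 1*(-4) = 3 + 4 = 7)
(f(-1) + M(9, -4))² = (7 - 4*(9 - 4))² = (7 - 4*5)² = (7 - 20)² = (-13)² = 169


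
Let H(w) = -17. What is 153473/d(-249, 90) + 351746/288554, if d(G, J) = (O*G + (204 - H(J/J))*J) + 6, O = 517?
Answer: -3001134320/15702675849 ≈ -0.19112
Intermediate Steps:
d(G, J) = 6 + 221*J + 517*G (d(G, J) = (517*G + (204 - 1*(-17))*J) + 6 = (517*G + (204 + 17)*J) + 6 = (517*G + 221*J) + 6 = (221*J + 517*G) + 6 = 6 + 221*J + 517*G)
153473/d(-249, 90) + 351746/288554 = 153473/(6 + 221*90 + 517*(-249)) + 351746/288554 = 153473/(6 + 19890 - 128733) + 351746*(1/288554) = 153473/(-108837) + 175873/144277 = 153473*(-1/108837) + 175873/144277 = -153473/108837 + 175873/144277 = -3001134320/15702675849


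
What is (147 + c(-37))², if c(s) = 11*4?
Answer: 36481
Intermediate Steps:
c(s) = 44
(147 + c(-37))² = (147 + 44)² = 191² = 36481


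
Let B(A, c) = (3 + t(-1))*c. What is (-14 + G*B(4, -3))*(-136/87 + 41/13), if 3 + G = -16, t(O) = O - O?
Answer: 282443/1131 ≈ 249.73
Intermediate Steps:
t(O) = 0
G = -19 (G = -3 - 16 = -19)
B(A, c) = 3*c (B(A, c) = (3 + 0)*c = 3*c)
(-14 + G*B(4, -3))*(-136/87 + 41/13) = (-14 - 57*(-3))*(-136/87 + 41/13) = (-14 - 19*(-9))*(-136*1/87 + 41*(1/13)) = (-14 + 171)*(-136/87 + 41/13) = 157*(1799/1131) = 282443/1131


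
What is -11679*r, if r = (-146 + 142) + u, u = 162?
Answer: -1845282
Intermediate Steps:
r = 158 (r = (-146 + 142) + 162 = -4 + 162 = 158)
-11679*r = -11679*158 = -1845282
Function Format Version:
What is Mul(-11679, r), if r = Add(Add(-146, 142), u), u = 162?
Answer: -1845282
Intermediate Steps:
r = 158 (r = Add(Add(-146, 142), 162) = Add(-4, 162) = 158)
Mul(-11679, r) = Mul(-11679, 158) = -1845282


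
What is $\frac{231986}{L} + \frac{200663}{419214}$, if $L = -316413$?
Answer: $- \frac{11253132395}{44214919794} \approx -0.25451$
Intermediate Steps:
$\frac{231986}{L} + \frac{200663}{419214} = \frac{231986}{-316413} + \frac{200663}{419214} = 231986 \left(- \frac{1}{316413}\right) + 200663 \cdot \frac{1}{419214} = - \frac{231986}{316413} + \frac{200663}{419214} = - \frac{11253132395}{44214919794}$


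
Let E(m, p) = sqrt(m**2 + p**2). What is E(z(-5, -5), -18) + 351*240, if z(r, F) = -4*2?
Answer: 84240 + 2*sqrt(97) ≈ 84260.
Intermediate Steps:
z(r, F) = -8
E(z(-5, -5), -18) + 351*240 = sqrt((-8)**2 + (-18)**2) + 351*240 = sqrt(64 + 324) + 84240 = sqrt(388) + 84240 = 2*sqrt(97) + 84240 = 84240 + 2*sqrt(97)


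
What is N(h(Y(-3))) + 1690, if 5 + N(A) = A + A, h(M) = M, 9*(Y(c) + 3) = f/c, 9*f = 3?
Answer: 135997/81 ≈ 1679.0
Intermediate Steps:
f = ⅓ (f = (⅑)*3 = ⅓ ≈ 0.33333)
Y(c) = -3 + 1/(27*c) (Y(c) = -3 + (1/(3*c))/9 = -3 + 1/(27*c))
N(A) = -5 + 2*A (N(A) = -5 + (A + A) = -5 + 2*A)
N(h(Y(-3))) + 1690 = (-5 + 2*(-3 + (1/27)/(-3))) + 1690 = (-5 + 2*(-3 + (1/27)*(-⅓))) + 1690 = (-5 + 2*(-3 - 1/81)) + 1690 = (-5 + 2*(-244/81)) + 1690 = (-5 - 488/81) + 1690 = -893/81 + 1690 = 135997/81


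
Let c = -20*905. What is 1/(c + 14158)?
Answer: -1/3942 ≈ -0.00025368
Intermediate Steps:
c = -18100
1/(c + 14158) = 1/(-18100 + 14158) = 1/(-3942) = -1/3942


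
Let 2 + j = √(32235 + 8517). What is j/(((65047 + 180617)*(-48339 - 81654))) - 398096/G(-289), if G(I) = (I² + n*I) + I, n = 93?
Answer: -2118839443602847/299945733806160 - √283/2661216696 ≈ -7.0641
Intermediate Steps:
j = -2 + 12*√283 (j = -2 + √(32235 + 8517) = -2 + √40752 = -2 + 12*√283 ≈ 199.87)
G(I) = I² + 94*I (G(I) = (I² + 93*I) + I = I² + 94*I)
j/(((65047 + 180617)*(-48339 - 81654))) - 398096/G(-289) = (-2 + 12*√283)/(((65047 + 180617)*(-48339 - 81654))) - 398096*(-1/(289*(94 - 289))) = (-2 + 12*√283)/((245664*(-129993))) - 398096/((-289*(-195))) = (-2 + 12*√283)/(-31934600352) - 398096/56355 = (-2 + 12*√283)*(-1/31934600352) - 398096*1/56355 = (1/15967300176 - √283/2661216696) - 398096/56355 = -2118839443602847/299945733806160 - √283/2661216696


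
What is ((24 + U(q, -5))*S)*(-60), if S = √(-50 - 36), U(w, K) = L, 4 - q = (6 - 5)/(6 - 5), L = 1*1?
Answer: -1500*I*√86 ≈ -13910.0*I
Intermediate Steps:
L = 1
q = 3 (q = 4 - (6 - 5)/(6 - 5) = 4 - 1/1 = 4 - 1 = 3)
U(w, K) = 1
S = I*√86 (S = √(-86) = I*√86 ≈ 9.2736*I)
((24 + U(q, -5))*S)*(-60) = ((24 + 1)*(I*√86))*(-60) = (25*(I*√86))*(-60) = (25*I*√86)*(-60) = -1500*I*√86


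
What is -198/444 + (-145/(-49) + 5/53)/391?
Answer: -32922271/75141598 ≈ -0.43814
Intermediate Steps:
-198/444 + (-145/(-49) + 5/53)/391 = -198*1/444 + (-145*(-1/49) + 5*(1/53))*(1/391) = -33/74 + (145/49 + 5/53)*(1/391) = -33/74 + (7930/2597)*(1/391) = -33/74 + 7930/1015427 = -32922271/75141598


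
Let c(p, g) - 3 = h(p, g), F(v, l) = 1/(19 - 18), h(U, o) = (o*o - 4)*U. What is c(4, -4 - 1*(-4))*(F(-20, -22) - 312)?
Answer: 4043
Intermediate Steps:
h(U, o) = U*(-4 + o²) (h(U, o) = (o² - 4)*U = (-4 + o²)*U = U*(-4 + o²))
F(v, l) = 1 (F(v, l) = 1/1 = 1)
c(p, g) = 3 + p*(-4 + g²)
c(4, -4 - 1*(-4))*(F(-20, -22) - 312) = (3 + 4*(-4 + (-4 - 1*(-4))²))*(1 - 312) = (3 + 4*(-4 + (-4 + 4)²))*(-311) = (3 + 4*(-4 + 0²))*(-311) = (3 + 4*(-4 + 0))*(-311) = (3 + 4*(-4))*(-311) = (3 - 16)*(-311) = -13*(-311) = 4043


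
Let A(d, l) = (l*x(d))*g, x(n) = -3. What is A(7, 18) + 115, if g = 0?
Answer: 115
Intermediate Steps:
A(d, l) = 0 (A(d, l) = (l*(-3))*0 = -3*l*0 = 0)
A(7, 18) + 115 = 0 + 115 = 115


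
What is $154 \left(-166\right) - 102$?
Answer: $-25666$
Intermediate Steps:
$154 \left(-166\right) - 102 = -25564 - 102 = -25666$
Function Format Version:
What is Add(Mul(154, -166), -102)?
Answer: -25666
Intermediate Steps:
Add(Mul(154, -166), -102) = Add(-25564, -102) = -25666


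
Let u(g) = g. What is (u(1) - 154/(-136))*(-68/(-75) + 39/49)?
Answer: 181453/49980 ≈ 3.6305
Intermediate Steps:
(u(1) - 154/(-136))*(-68/(-75) + 39/49) = (1 - 154/(-136))*(-68/(-75) + 39/49) = (1 - 154*(-1/136))*(-68*(-1/75) + 39*(1/49)) = (1 + 77/68)*(68/75 + 39/49) = (145/68)*(6257/3675) = 181453/49980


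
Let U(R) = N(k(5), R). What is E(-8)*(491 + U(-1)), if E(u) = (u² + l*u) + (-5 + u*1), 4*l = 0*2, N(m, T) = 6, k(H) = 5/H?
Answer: 25347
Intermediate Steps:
l = 0 (l = (0*2)/4 = (¼)*0 = 0)
U(R) = 6
E(u) = -5 + u + u² (E(u) = (u² + 0*u) + (-5 + u*1) = (u² + 0) + (-5 + u) = u² + (-5 + u) = -5 + u + u²)
E(-8)*(491 + U(-1)) = (-5 - 8 + (-8)²)*(491 + 6) = (-5 - 8 + 64)*497 = 51*497 = 25347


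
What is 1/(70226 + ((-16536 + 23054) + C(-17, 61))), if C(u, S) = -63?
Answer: 1/76681 ≈ 1.3041e-5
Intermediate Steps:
1/(70226 + ((-16536 + 23054) + C(-17, 61))) = 1/(70226 + ((-16536 + 23054) - 63)) = 1/(70226 + (6518 - 63)) = 1/(70226 + 6455) = 1/76681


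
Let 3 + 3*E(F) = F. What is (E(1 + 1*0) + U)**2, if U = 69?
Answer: 42025/9 ≈ 4669.4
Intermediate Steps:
E(F) = -1 + F/3
(E(1 + 1*0) + U)**2 = ((-1 + (1 + 1*0)/3) + 69)**2 = ((-1 + (1 + 0)/3) + 69)**2 = ((-1 + (1/3)*1) + 69)**2 = ((-1 + 1/3) + 69)**2 = (-2/3 + 69)**2 = (205/3)**2 = 42025/9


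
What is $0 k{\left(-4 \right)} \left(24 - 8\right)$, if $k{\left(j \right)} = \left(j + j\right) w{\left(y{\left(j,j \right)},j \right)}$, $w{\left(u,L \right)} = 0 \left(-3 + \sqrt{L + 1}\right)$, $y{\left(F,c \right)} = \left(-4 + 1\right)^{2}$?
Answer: $0$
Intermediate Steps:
$y{\left(F,c \right)} = 9$ ($y{\left(F,c \right)} = \left(-3\right)^{2} = 9$)
$w{\left(u,L \right)} = 0$ ($w{\left(u,L \right)} = 0 \left(-3 + \sqrt{1 + L}\right) = 0$)
$k{\left(j \right)} = 0$ ($k{\left(j \right)} = \left(j + j\right) 0 = 2 j 0 = 0$)
$0 k{\left(-4 \right)} \left(24 - 8\right) = 0 \cdot 0 \left(24 - 8\right) = 0 \cdot 16 = 0$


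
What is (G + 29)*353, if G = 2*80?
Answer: 66717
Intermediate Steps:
G = 160
(G + 29)*353 = (160 + 29)*353 = 189*353 = 66717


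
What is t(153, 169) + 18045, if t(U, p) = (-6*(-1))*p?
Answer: 19059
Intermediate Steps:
t(U, p) = 6*p
t(153, 169) + 18045 = 6*169 + 18045 = 1014 + 18045 = 19059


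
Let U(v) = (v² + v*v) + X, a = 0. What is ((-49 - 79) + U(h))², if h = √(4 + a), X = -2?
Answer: 14884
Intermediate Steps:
h = 2 (h = √(4 + 0) = √4 = 2)
U(v) = -2 + 2*v² (U(v) = (v² + v*v) - 2 = (v² + v²) - 2 = 2*v² - 2 = -2 + 2*v²)
((-49 - 79) + U(h))² = ((-49 - 79) + (-2 + 2*2²))² = (-128 + (-2 + 2*4))² = (-128 + (-2 + 8))² = (-128 + 6)² = (-122)² = 14884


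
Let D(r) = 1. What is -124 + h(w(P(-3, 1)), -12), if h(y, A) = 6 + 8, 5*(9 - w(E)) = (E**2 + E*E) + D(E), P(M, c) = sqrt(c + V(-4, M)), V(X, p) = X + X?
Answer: -110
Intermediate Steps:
V(X, p) = 2*X
P(M, c) = sqrt(-8 + c) (P(M, c) = sqrt(c + 2*(-4)) = sqrt(c - 8) = sqrt(-8 + c))
w(E) = 44/5 - 2*E**2/5 (w(E) = 9 - ((E**2 + E*E) + 1)/5 = 9 - ((E**2 + E**2) + 1)/5 = 9 - (2*E**2 + 1)/5 = 9 - (1 + 2*E**2)/5 = 9 + (-1/5 - 2*E**2/5) = 44/5 - 2*E**2/5)
h(y, A) = 14
-124 + h(w(P(-3, 1)), -12) = -124 + 14 = -110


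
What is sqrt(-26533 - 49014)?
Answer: I*sqrt(75547) ≈ 274.86*I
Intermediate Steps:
sqrt(-26533 - 49014) = sqrt(-75547) = I*sqrt(75547)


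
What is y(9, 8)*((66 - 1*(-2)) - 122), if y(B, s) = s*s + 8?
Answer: -3888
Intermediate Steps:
y(B, s) = 8 + s**2 (y(B, s) = s**2 + 8 = 8 + s**2)
y(9, 8)*((66 - 1*(-2)) - 122) = (8 + 8**2)*((66 - 1*(-2)) - 122) = (8 + 64)*((66 + 2) - 122) = 72*(68 - 122) = 72*(-54) = -3888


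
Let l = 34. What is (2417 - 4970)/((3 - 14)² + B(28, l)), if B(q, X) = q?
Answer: -2553/149 ≈ -17.134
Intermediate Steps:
(2417 - 4970)/((3 - 14)² + B(28, l)) = (2417 - 4970)/((3 - 14)² + 28) = -2553/((-11)² + 28) = -2553/(121 + 28) = -2553/149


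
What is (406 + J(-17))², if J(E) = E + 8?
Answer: 157609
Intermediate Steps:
J(E) = 8 + E
(406 + J(-17))² = (406 + (8 - 17))² = (406 - 9)² = 397² = 157609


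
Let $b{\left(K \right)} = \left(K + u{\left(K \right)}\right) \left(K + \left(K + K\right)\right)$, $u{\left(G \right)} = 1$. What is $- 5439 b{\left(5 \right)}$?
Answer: $-489510$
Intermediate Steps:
$b{\left(K \right)} = 3 K \left(1 + K\right)$ ($b{\left(K \right)} = \left(K + 1\right) \left(K + \left(K + K\right)\right) = \left(1 + K\right) \left(K + 2 K\right) = \left(1 + K\right) 3 K = 3 K \left(1 + K\right)$)
$- 5439 b{\left(5 \right)} = - 5439 \cdot 3 \cdot 5 \left(1 + 5\right) = - 5439 \cdot 3 \cdot 5 \cdot 6 = \left(-5439\right) 90 = -489510$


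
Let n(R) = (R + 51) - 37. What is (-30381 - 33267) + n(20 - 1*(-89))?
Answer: -63525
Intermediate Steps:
n(R) = 14 + R (n(R) = (51 + R) - 37 = 14 + R)
(-30381 - 33267) + n(20 - 1*(-89)) = (-30381 - 33267) + (14 + (20 - 1*(-89))) = -63648 + (14 + (20 + 89)) = -63648 + (14 + 109) = -63648 + 123 = -63525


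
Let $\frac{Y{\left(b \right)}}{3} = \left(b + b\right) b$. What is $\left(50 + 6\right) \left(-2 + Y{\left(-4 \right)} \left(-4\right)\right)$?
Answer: $-21616$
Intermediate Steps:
$Y{\left(b \right)} = 6 b^{2}$ ($Y{\left(b \right)} = 3 \left(b + b\right) b = 3 \cdot 2 b b = 3 \cdot 2 b^{2} = 6 b^{2}$)
$\left(50 + 6\right) \left(-2 + Y{\left(-4 \right)} \left(-4\right)\right) = \left(50 + 6\right) \left(-2 + 6 \left(-4\right)^{2} \left(-4\right)\right) = 56 \left(-2 + 6 \cdot 16 \left(-4\right)\right) = 56 \left(-2 + 96 \left(-4\right)\right) = 56 \left(-2 - 384\right) = 56 \left(-386\right) = -21616$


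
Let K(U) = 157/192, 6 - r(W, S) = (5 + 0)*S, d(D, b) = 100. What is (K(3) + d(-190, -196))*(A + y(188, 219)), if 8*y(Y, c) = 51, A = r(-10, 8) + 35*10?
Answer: 49921703/1536 ≈ 32501.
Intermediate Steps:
r(W, S) = 6 - 5*S (r(W, S) = 6 - (5 + 0)*S = 6 - 5*S)
A = 316 (A = (6 - 5*8) + 35*10 = (6 - 40) + 350 = -34 + 350 = 316)
y(Y, c) = 51/8 (y(Y, c) = (1/8)*51 = 51/8)
K(U) = 157/192 (K(U) = 157*(1/192) = 157/192)
(K(3) + d(-190, -196))*(A + y(188, 219)) = (157/192 + 100)*(316 + 51/8) = (19357/192)*(2579/8) = 49921703/1536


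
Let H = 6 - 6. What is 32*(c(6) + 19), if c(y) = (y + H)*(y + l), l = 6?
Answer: 2912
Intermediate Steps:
H = 0
c(y) = y*(6 + y) (c(y) = (y + 0)*(y + 6) = y*(6 + y))
32*(c(6) + 19) = 32*(6*(6 + 6) + 19) = 32*(6*12 + 19) = 32*(72 + 19) = 32*91 = 2912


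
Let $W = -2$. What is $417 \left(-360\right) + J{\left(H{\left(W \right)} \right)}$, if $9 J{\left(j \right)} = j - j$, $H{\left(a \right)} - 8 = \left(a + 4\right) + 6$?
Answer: $-150120$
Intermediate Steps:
$H{\left(a \right)} = 18 + a$ ($H{\left(a \right)} = 8 + \left(\left(a + 4\right) + 6\right) = 8 + \left(\left(4 + a\right) + 6\right) = 8 + \left(10 + a\right) = 18 + a$)
$J{\left(j \right)} = 0$ ($J{\left(j \right)} = \frac{j - j}{9} = \frac{1}{9} \cdot 0 = 0$)
$417 \left(-360\right) + J{\left(H{\left(W \right)} \right)} = 417 \left(-360\right) + 0 = -150120 + 0 = -150120$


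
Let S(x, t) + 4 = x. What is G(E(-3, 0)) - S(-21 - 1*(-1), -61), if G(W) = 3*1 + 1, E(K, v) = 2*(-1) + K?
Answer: 28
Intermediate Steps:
E(K, v) = -2 + K
S(x, t) = -4 + x
G(W) = 4 (G(W) = 3 + 1 = 4)
G(E(-3, 0)) - S(-21 - 1*(-1), -61) = 4 - (-4 + (-21 - 1*(-1))) = 4 - (-4 + (-21 + 1)) = 4 - (-4 - 20) = 4 - 1*(-24) = 4 + 24 = 28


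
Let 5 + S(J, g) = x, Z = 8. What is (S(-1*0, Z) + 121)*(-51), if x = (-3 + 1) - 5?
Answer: -5559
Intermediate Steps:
x = -7 (x = -2 - 5 = -7)
S(J, g) = -12 (S(J, g) = -5 - 7 = -12)
(S(-1*0, Z) + 121)*(-51) = (-12 + 121)*(-51) = 109*(-51) = -5559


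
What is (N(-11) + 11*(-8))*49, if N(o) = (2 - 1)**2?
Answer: -4263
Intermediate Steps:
N(o) = 1 (N(o) = 1**2 = 1)
(N(-11) + 11*(-8))*49 = (1 + 11*(-8))*49 = (1 - 88)*49 = -87*49 = -4263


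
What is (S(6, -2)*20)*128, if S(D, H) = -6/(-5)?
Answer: 3072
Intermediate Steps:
S(D, H) = 6/5 (S(D, H) = -6*(-1/5) = 6/5)
(S(6, -2)*20)*128 = ((6/5)*20)*128 = 24*128 = 3072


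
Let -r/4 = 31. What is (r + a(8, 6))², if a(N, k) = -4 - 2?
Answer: 16900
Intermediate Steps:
r = -124 (r = -4*31 = -124)
a(N, k) = -6
(r + a(8, 6))² = (-124 - 6)² = (-130)² = 16900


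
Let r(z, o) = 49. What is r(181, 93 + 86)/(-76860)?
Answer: -7/10980 ≈ -0.00063752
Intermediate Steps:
r(181, 93 + 86)/(-76860) = 49/(-76860) = 49*(-1/76860) = -7/10980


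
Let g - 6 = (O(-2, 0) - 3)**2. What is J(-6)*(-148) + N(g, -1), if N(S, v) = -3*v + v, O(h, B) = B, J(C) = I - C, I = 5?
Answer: -1626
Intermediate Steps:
J(C) = 5 - C
g = 15 (g = 6 + (0 - 3)**2 = 6 + (-3)**2 = 6 + 9 = 15)
N(S, v) = -2*v
J(-6)*(-148) + N(g, -1) = (5 - 1*(-6))*(-148) - 2*(-1) = (5 + 6)*(-148) + 2 = 11*(-148) + 2 = -1628 + 2 = -1626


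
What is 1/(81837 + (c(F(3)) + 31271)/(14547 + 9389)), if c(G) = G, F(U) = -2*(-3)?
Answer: 23936/1958881709 ≈ 1.2219e-5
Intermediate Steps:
F(U) = 6
1/(81837 + (c(F(3)) + 31271)/(14547 + 9389)) = 1/(81837 + (6 + 31271)/(14547 + 9389)) = 1/(81837 + 31277/23936) = 1/(1958881709/23936) = 23936/1958881709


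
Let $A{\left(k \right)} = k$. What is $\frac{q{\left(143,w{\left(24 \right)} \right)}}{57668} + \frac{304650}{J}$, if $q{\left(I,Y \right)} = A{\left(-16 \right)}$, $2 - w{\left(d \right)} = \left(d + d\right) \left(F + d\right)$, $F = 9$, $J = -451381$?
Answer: $- \frac{4393944574}{6507559877} \approx -0.67521$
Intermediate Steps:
$w{\left(d \right)} = 2 - 2 d \left(9 + d\right)$ ($w{\left(d \right)} = 2 - \left(d + d\right) \left(9 + d\right) = 2 - 2 d \left(9 + d\right)$)
$q{\left(I,Y \right)} = -16$
$\frac{q{\left(143,w{\left(24 \right)} \right)}}{57668} + \frac{304650}{J} = - \frac{16}{57668} + \frac{304650}{-451381} = \left(-16\right) \frac{1}{57668} + 304650 \left(- \frac{1}{451381}\right) = - \frac{4}{14417} - \frac{304650}{451381} = - \frac{4393944574}{6507559877}$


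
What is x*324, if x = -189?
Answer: -61236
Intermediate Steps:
x*324 = -189*324 = -61236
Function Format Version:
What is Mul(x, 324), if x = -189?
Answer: -61236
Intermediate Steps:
Mul(x, 324) = Mul(-189, 324) = -61236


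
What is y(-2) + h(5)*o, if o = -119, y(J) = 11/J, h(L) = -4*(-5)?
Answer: -4771/2 ≈ -2385.5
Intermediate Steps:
h(L) = 20
y(-2) + h(5)*o = 11/(-2) + 20*(-119) = 11*(-½) - 2380 = -11/2 - 2380 = -4771/2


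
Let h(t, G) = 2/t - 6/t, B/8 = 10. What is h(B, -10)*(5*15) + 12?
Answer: 33/4 ≈ 8.2500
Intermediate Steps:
B = 80 (B = 8*10 = 80)
h(t, G) = -4/t
h(B, -10)*(5*15) + 12 = (-4/80)*(5*15) + 12 = -4*1/80*75 + 12 = -1/20*75 + 12 = -15/4 + 12 = 33/4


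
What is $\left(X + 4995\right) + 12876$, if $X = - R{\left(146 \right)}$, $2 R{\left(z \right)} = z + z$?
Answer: $17725$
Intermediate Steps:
$R{\left(z \right)} = z$ ($R{\left(z \right)} = \frac{z + z}{2} = \frac{2 z}{2} = z$)
$X = -146$ ($X = \left(-1\right) 146 = -146$)
$\left(X + 4995\right) + 12876 = \left(-146 + 4995\right) + 12876 = 4849 + 12876 = 17725$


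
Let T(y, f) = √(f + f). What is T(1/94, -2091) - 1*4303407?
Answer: -4303407 + I*√4182 ≈ -4.3034e+6 + 64.668*I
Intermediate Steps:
T(y, f) = √2*√f (T(y, f) = √(2*f) = √2*√f)
T(1/94, -2091) - 1*4303407 = √2*√(-2091) - 1*4303407 = √2*(I*√2091) - 4303407 = I*√4182 - 4303407 = -4303407 + I*√4182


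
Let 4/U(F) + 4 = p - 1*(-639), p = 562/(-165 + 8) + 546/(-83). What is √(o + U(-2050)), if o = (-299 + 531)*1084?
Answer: 2*√4168245594452893235/8142317 ≈ 501.49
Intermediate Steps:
o = 251488 (o = 232*1084 = 251488)
p = -132368/13031 (p = 562/(-157) + 546*(-1/83) = 562*(-1/157) - 546/83 = -562/157 - 546/83 = -132368/13031 ≈ -10.158)
U(F) = 52124/8142317 (U(F) = 4/(-4 + (-132368/13031 - 1*(-639))) = 4/(-4 + (-132368/13031 + 639)) = 4/(-4 + 8194441/13031) = 4/(8142317/13031) = 4*(13031/8142317) = 52124/8142317)
√(o + U(-2050)) = √(251488 + 52124/8142317) = √(2047695069820/8142317) = 2*√4168245594452893235/8142317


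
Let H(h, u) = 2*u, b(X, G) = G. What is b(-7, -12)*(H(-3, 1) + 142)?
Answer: -1728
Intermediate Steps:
b(-7, -12)*(H(-3, 1) + 142) = -12*(2*1 + 142) = -12*(2 + 142) = -12*144 = -1728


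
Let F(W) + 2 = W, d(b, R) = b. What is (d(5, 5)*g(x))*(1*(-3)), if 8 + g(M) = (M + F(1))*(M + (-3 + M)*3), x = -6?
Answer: -3345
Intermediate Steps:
F(W) = -2 + W
g(M) = -8 + (-1 + M)*(-9 + 4*M) (g(M) = -8 + (M + (-2 + 1))*(M + (-3 + M)*3) = -8 + (M - 1)*(M + (-9 + 3*M)) = -8 + (-1 + M)*(-9 + 4*M))
(d(5, 5)*g(x))*(1*(-3)) = (5*(1 - 13*(-6) + 4*(-6)²))*(1*(-3)) = (5*(1 + 78 + 4*36))*(-3) = (5*(1 + 78 + 144))*(-3) = (5*223)*(-3) = 1115*(-3) = -3345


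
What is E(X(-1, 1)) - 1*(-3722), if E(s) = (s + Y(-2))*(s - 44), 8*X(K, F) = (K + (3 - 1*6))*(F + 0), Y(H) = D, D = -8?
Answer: 16401/4 ≈ 4100.3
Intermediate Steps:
Y(H) = -8
X(K, F) = F*(-3 + K)/8 (X(K, F) = ((K + (3 - 1*6))*(F + 0))/8 = ((K + (3 - 6))*F)/8 = ((K - 3)*F)/8 = ((-3 + K)*F)/8 = (F*(-3 + K))/8 = F*(-3 + K)/8)
E(s) = (-44 + s)*(-8 + s) (E(s) = (s - 8)*(s - 44) = (-8 + s)*(-44 + s) = (-44 + s)*(-8 + s))
E(X(-1, 1)) - 1*(-3722) = (352 + ((⅛)*1*(-3 - 1))² - 13*(-3 - 1)/2) - 1*(-3722) = (352 + ((⅛)*1*(-4))² - 13*(-4)/2) + 3722 = (352 + (-½)² - 52*(-½)) + 3722 = (352 + ¼ + 26) + 3722 = 1513/4 + 3722 = 16401/4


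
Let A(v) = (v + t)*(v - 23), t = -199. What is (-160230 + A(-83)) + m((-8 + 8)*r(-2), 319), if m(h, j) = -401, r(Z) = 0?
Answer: -130739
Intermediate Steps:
A(v) = (-199 + v)*(-23 + v) (A(v) = (v - 199)*(v - 23) = (-199 + v)*(-23 + v))
(-160230 + A(-83)) + m((-8 + 8)*r(-2), 319) = (-160230 + (4577 + (-83)**2 - 222*(-83))) - 401 = (-160230 + (4577 + 6889 + 18426)) - 401 = (-160230 + 29892) - 401 = -130338 - 401 = -130739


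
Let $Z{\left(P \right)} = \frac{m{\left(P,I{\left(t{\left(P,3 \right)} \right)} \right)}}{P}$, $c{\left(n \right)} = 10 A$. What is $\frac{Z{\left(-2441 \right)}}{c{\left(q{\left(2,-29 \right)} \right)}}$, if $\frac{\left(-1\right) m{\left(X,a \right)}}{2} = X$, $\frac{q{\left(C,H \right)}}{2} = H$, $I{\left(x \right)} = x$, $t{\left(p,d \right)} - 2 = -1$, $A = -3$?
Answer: $\frac{1}{15} \approx 0.066667$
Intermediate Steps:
$t{\left(p,d \right)} = 1$ ($t{\left(p,d \right)} = 2 - 1 = 1$)
$q{\left(C,H \right)} = 2 H$
$c{\left(n \right)} = -30$ ($c{\left(n \right)} = 10 \left(-3\right) = -30$)
$m{\left(X,a \right)} = - 2 X$
$Z{\left(P \right)} = -2$ ($Z{\left(P \right)} = \frac{\left(-2\right) P}{P} = -2$)
$\frac{Z{\left(-2441 \right)}}{c{\left(q{\left(2,-29 \right)} \right)}} = - \frac{2}{-30} = \left(-2\right) \left(- \frac{1}{30}\right) = \frac{1}{15}$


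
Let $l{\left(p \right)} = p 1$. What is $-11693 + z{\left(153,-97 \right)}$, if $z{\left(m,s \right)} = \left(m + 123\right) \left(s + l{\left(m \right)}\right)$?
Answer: $3763$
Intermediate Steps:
$l{\left(p \right)} = p$
$z{\left(m,s \right)} = \left(123 + m\right) \left(m + s\right)$ ($z{\left(m,s \right)} = \left(m + 123\right) \left(s + m\right) = \left(123 + m\right) \left(m + s\right)$)
$-11693 + z{\left(153,-97 \right)} = -11693 + \left(153^{2} + 123 \cdot 153 + 123 \left(-97\right) + 153 \left(-97\right)\right) = -11693 + \left(23409 + 18819 - 11931 - 14841\right) = -11693 + 15456 = 3763$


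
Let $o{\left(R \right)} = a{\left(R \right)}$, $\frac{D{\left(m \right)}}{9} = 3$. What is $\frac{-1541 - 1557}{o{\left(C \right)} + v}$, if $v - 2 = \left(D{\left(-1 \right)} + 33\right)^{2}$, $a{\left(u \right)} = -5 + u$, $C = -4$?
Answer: $- \frac{3098}{3593} \approx -0.86223$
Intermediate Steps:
$D{\left(m \right)} = 27$ ($D{\left(m \right)} = 9 \cdot 3 = 27$)
$o{\left(R \right)} = -5 + R$
$v = 3602$ ($v = 2 + \left(27 + 33\right)^{2} = 2 + 60^{2} = 2 + 3600 = 3602$)
$\frac{-1541 - 1557}{o{\left(C \right)} + v} = \frac{-1541 - 1557}{\left(-5 - 4\right) + 3602} = - \frac{3098}{-9 + 3602} = - \frac{3098}{3593}$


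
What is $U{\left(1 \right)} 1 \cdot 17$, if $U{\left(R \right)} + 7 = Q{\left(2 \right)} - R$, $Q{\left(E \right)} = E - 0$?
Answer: $-102$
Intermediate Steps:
$Q{\left(E \right)} = E$ ($Q{\left(E \right)} = E + 0 = E$)
$U{\left(R \right)} = -5 - R$ ($U{\left(R \right)} = -7 - \left(-2 + R\right) = -5 - R$)
$U{\left(1 \right)} 1 \cdot 17 = \left(-5 - 1\right) 1 \cdot 17 = \left(-6\right) 1 \cdot 17 = \left(-6\right) 17 = -102$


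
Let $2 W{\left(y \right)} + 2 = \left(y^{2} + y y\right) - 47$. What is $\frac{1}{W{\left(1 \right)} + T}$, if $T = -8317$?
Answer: $- \frac{2}{16681} \approx -0.0001199$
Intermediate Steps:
$W{\left(y \right)} = - \frac{49}{2} + y^{2}$ ($W{\left(y \right)} = -1 + \frac{\left(y^{2} + y y\right) - 47}{2} = -1 + \frac{\left(y^{2} + y^{2}\right) - 47}{2} = -1 + \frac{2 y^{2} - 47}{2} = -1 + \frac{-47 + 2 y^{2}}{2} = -1 + \left(- \frac{47}{2} + y^{2}\right) = - \frac{49}{2} + y^{2}$)
$\frac{1}{W{\left(1 \right)} + T} = \frac{1}{\left(- \frac{49}{2} + 1^{2}\right) - 8317} = \frac{1}{\left(- \frac{49}{2} + 1\right) - 8317} = \frac{1}{- \frac{47}{2} - 8317} = \frac{1}{- \frac{16681}{2}} = - \frac{2}{16681}$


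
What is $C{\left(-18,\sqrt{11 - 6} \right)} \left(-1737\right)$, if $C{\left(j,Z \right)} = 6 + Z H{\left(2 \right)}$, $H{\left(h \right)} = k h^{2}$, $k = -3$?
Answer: $-10422 + 20844 \sqrt{5} \approx 36187.0$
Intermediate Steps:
$H{\left(h \right)} = - 3 h^{2}$
$C{\left(j,Z \right)} = 6 - 12 Z$ ($C{\left(j,Z \right)} = 6 + Z \left(- 3 \cdot 2^{2}\right) = 6 + Z \left(\left(-3\right) 4\right) = 6 + Z \left(-12\right) = 6 - 12 Z$)
$C{\left(-18,\sqrt{11 - 6} \right)} \left(-1737\right) = \left(6 - 12 \sqrt{11 - 6}\right) \left(-1737\right) = \left(6 - 12 \sqrt{5}\right) \left(-1737\right) = -10422 + 20844 \sqrt{5}$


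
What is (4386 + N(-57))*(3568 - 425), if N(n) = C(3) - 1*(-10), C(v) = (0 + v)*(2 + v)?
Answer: 13863773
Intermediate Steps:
C(v) = v*(2 + v)
N(n) = 25 (N(n) = 3*(2 + 3) - 1*(-10) = 3*5 + 10 = 15 + 10 = 25)
(4386 + N(-57))*(3568 - 425) = (4386 + 25)*(3568 - 425) = 4411*3143 = 13863773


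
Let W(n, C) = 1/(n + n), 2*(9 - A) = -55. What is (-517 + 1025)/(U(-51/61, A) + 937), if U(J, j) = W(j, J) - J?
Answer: 2262124/4176245 ≈ 0.54166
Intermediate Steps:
A = 73/2 (A = 9 - 1/2*(-55) = 9 + 55/2 = 73/2 ≈ 36.500)
W(n, C) = 1/(2*n)
U(J, j) = 1/(2*j) - J
(-517 + 1025)/(U(-51/61, A) + 937) = (-517 + 1025)/((1/(2*(73/2)) - (-51)/61) + 937) = 508/(((1/2)*(2/73) - (-51)/61) + 937) = 508/((1/73 - 1*(-51/61)) + 937) = 508/((1/73 + 51/61) + 937) = 508/(3784/4453 + 937) = 508/(4176245/4453) = 508*(4453/4176245) = 2262124/4176245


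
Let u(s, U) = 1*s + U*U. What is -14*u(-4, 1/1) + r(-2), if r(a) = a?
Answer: 40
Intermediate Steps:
u(s, U) = s + U**2
-14*u(-4, 1/1) + r(-2) = -14*(-4 + (1/1)**2) - 2 = -14*(-4 + 1**2) - 2 = -14*(-4 + 1) - 2 = -14*(-3) - 2 = 42 - 2 = 40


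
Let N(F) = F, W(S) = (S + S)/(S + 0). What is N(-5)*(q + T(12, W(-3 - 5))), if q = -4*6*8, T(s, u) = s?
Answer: 900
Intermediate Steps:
W(S) = 2 (W(S) = (2*S)/S = 2)
q = -192 (q = -24*8 = -192)
N(-5)*(q + T(12, W(-3 - 5))) = -5*(-192 + 12) = -5*(-180) = 900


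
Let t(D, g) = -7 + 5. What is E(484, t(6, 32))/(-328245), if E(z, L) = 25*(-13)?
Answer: 65/65649 ≈ 0.00099011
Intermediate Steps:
t(D, g) = -2
E(z, L) = -325
E(484, t(6, 32))/(-328245) = -325/(-328245) = -325*(-1/328245) = 65/65649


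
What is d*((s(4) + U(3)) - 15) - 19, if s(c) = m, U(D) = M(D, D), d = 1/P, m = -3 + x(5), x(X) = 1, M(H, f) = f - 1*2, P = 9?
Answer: -187/9 ≈ -20.778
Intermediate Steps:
M(H, f) = -2 + f (M(H, f) = f - 2 = -2 + f)
m = -2 (m = -3 + 1 = -2)
d = 1/9 ≈ 0.11111
U(D) = -2 + D
s(c) = -2
d*((s(4) + U(3)) - 15) - 19 = ((-2 + (-2 + 3)) - 15)/9 - 19 = ((-2 + 1) - 15)/9 - 19 = (-1 - 15)/9 - 19 = (1/9)*(-16) - 19 = -16/9 - 19 = -187/9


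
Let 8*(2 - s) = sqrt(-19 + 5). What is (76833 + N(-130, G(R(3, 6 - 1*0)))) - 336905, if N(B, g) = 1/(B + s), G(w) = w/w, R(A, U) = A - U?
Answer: 8*(-32509*sqrt(14) + 33289217*I)/(sqrt(14) - 1024*I) ≈ -2.6007e+5 + 2.861e-5*I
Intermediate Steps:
G(w) = 1
s = 2 - I*sqrt(14)/8 (s = 2 - sqrt(-19 + 5)/8 = 2 - I*sqrt(14)/8 ≈ 2.0 - 0.46771*I)
N(B, g) = 1/(2 + B - I*sqrt(14)/8) (N(B, g) = 1/(B + (2 - I*sqrt(14)/8)) = 1/(2 + B - I*sqrt(14)/8))
(76833 + N(-130, G(R(3, 6 - 1*0)))) - 336905 = (76833 + 8/(16 + 8*(-130) - I*sqrt(14))) - 336905 = (76833 + 8/(16 - 1040 - I*sqrt(14))) - 336905 = (76833 + 8/(-1024 - I*sqrt(14))) - 336905 = -260072 + 8/(-1024 - I*sqrt(14))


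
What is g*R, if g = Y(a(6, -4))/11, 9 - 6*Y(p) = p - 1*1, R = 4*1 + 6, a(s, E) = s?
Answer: 20/33 ≈ 0.60606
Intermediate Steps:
R = 10 (R = 4 + 6 = 10)
Y(p) = 5/3 - p/6 (Y(p) = 3/2 - (p - 1*1)/6 = 3/2 - (p - 1)/6 = 3/2 - (-1 + p)/6 = 3/2 + (1/6 - p/6) = 5/3 - p/6)
g = 2/33 (g = (5/3 - 1/6*6)/11 = (5/3 - 1)*(1/11) = (2/3)*(1/11) = 2/33 ≈ 0.060606)
g*R = (2/33)*10 = 20/33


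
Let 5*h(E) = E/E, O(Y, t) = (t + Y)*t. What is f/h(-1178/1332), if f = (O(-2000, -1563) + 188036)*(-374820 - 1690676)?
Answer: -59455353997400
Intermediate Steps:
O(Y, t) = t*(Y + t) (O(Y, t) = (Y + t)*t = t*(Y + t))
f = -11891070799480 (f = (-1563*(-2000 - 1563) + 188036)*(-374820 - 1690676) = (-1563*(-3563) + 188036)*(-2065496) = (5568969 + 188036)*(-2065496) = 5757005*(-2065496) = -11891070799480)
h(E) = ⅕ (h(E) = (E/E)/5 = (⅕)*1 = ⅕)
f/h(-1178/1332) = -11891070799480/⅕ = -11891070799480*5 = -59455353997400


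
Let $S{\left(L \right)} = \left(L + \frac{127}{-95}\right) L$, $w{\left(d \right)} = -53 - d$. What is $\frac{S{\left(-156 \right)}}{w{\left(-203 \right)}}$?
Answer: $\frac{388622}{2375} \approx 163.63$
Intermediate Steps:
$S{\left(L \right)} = L \left(- \frac{127}{95} + L\right)$ ($S{\left(L \right)} = \left(L + 127 \left(- \frac{1}{95}\right)\right) L = \left(L - \frac{127}{95}\right) L = \left(- \frac{127}{95} + L\right) L = L \left(- \frac{127}{95} + L\right)$)
$\frac{S{\left(-156 \right)}}{w{\left(-203 \right)}} = \frac{\frac{1}{95} \left(-156\right) \left(-127 + 95 \left(-156\right)\right)}{-53 - -203} = \frac{\frac{1}{95} \left(-156\right) \left(-127 - 14820\right)}{-53 + 203} = \frac{\frac{1}{95} \left(-156\right) \left(-14947\right)}{150} = \frac{2331732}{95} \cdot \frac{1}{150} = \frac{388622}{2375}$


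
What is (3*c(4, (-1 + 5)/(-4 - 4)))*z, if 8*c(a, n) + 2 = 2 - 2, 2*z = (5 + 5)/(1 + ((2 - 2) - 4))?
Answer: 5/4 ≈ 1.2500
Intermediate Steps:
z = -5/3 (z = ((5 + 5)/(1 + ((2 - 2) - 4)))/2 = (10/(1 + (0 - 4)))/2 = (10/(1 - 4))/2 = (10/(-3))/2 = (10*(-⅓))/2 = (½)*(-10/3) = -5/3 ≈ -1.6667)
c(a, n) = -¼ (c(a, n) = -¼ + (2 - 2)/8 = -¼ + (⅛)*0 = -¼ + 0 = -¼)
(3*c(4, (-1 + 5)/(-4 - 4)))*z = (3*(-¼))*(-5/3) = -¾*(-5/3) = 5/4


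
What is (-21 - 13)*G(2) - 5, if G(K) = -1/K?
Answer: 12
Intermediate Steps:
(-21 - 13)*G(2) - 5 = (-21 - 13)*(-1/2) - 5 = -(-34)/2 - 5 = -34*(-½) - 5 = 17 - 5 = 12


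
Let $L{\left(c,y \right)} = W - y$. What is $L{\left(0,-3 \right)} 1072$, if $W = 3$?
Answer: $6432$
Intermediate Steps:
$L{\left(c,y \right)} = 3 - y$
$L{\left(0,-3 \right)} 1072 = \left(3 - -3\right) 1072 = \left(3 + 3\right) 1072 = 6 \cdot 1072 = 6432$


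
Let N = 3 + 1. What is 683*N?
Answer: 2732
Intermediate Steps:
N = 4
683*N = 683*4 = 2732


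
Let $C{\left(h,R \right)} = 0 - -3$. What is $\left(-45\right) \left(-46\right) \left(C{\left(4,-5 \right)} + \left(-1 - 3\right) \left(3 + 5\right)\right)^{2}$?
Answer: $1740870$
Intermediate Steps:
$C{\left(h,R \right)} = 3$ ($C{\left(h,R \right)} = 0 + 3 = 3$)
$\left(-45\right) \left(-46\right) \left(C{\left(4,-5 \right)} + \left(-1 - 3\right) \left(3 + 5\right)\right)^{2} = \left(-45\right) \left(-46\right) \left(3 + \left(-1 - 3\right) \left(3 + 5\right)\right)^{2} = 2070 \left(3 - 32\right)^{2} = 2070 \left(-29\right)^{2} = 2070 \cdot 841 = 1740870$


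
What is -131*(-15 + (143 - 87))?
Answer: -5371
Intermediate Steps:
-131*(-15 + (143 - 87)) = -131*(-15 + 56) = -131*41 = -5371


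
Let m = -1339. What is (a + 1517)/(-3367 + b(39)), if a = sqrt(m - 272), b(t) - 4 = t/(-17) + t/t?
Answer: -25789/57193 - 51*I*sqrt(179)/57193 ≈ -0.45091 - 0.01193*I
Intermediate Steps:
b(t) = 5 - t/17 (b(t) = 4 + (t/(-17) + t/t) = 4 + (t*(-1/17) + 1) = 4 + (-t/17 + 1) = 4 + (1 - t/17) = 5 - t/17)
a = 3*I*sqrt(179) (a = sqrt(-1339 - 272) = sqrt(-1611) = 3*I*sqrt(179) ≈ 40.137*I)
(a + 1517)/(-3367 + b(39)) = (3*I*sqrt(179) + 1517)/(-3367 + (5 - 1/17*39)) = (1517 + 3*I*sqrt(179))/(-3367 + (5 - 39/17)) = (1517 + 3*I*sqrt(179))/(-3367 + 46/17) = (1517 + 3*I*sqrt(179))/(-57193/17) = (1517 + 3*I*sqrt(179))*(-17/57193) = -25789/57193 - 51*I*sqrt(179)/57193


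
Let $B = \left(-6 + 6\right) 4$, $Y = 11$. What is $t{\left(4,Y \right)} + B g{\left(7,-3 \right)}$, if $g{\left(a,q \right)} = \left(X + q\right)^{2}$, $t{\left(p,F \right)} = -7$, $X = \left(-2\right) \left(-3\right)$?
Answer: $-7$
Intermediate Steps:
$X = 6$
$g{\left(a,q \right)} = \left(6 + q\right)^{2}$
$B = 0$ ($B = 0 \cdot 4 = 0$)
$t{\left(4,Y \right)} + B g{\left(7,-3 \right)} = -7 + 0 \left(6 - 3\right)^{2} = -7 + 0 \cdot 3^{2} = -7 + 0 \cdot 9 = -7 + 0 = -7$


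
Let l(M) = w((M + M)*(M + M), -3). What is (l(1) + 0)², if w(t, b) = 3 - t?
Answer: 1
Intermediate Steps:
l(M) = 3 - 4*M² (l(M) = 3 - (M + M)*(M + M) = 3 - 2*M*2*M = 3 - 4*M²)
(l(1) + 0)² = ((3 - 4*1²) + 0)² = ((3 - 4*1) + 0)² = ((3 - 4) + 0)² = (-1 + 0)² = (-1)² = 1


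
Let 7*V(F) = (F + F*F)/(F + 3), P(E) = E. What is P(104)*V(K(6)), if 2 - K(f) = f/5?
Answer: 3744/665 ≈ 5.6301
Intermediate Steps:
K(f) = 2 - f/5
V(F) = (F + F²)/(7*(3 + F)) (V(F) = ((F + F*F)/(F + 3))/7 = ((F + F²)/(3 + F))/7 = (F + F²)/(7*(3 + F)))
P(104)*V(K(6)) = 104*((2 - ⅕*6)*(1 + (2 - ⅕*6))/(7*(3 + (2 - ⅕*6)))) = 104*((2 - 6/5)*(1 + (2 - 6/5))/(7*(3 + (2 - 6/5)))) = 104*((⅐)*(⅘)*(1 + ⅘)/(3 + ⅘)) = 104*((⅐)*(⅘)*(9/5)/(19/5)) = 104*((⅐)*(⅘)*(5/19)*(9/5)) = 104*(36/665) = 3744/665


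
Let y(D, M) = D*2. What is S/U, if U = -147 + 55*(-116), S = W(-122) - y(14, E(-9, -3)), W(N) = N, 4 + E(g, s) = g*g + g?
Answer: 150/6527 ≈ 0.022981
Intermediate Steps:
E(g, s) = -4 + g + g² (E(g, s) = -4 + (g*g + g) = -4 + (g² + g) = -4 + (g + g²) = -4 + g + g²)
y(D, M) = 2*D
S = -150 (S = -122 - 2*14 = -122 - 1*28 = -122 - 28 = -150)
U = -6527 (U = -147 - 6380 = -6527)
S/U = -150/(-6527) = -150*(-1/6527) = 150/6527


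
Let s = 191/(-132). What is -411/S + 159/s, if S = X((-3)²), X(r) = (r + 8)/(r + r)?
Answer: -1769814/3247 ≈ -545.06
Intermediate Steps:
s = -191/132 (s = 191*(-1/132) = -191/132 ≈ -1.4470)
X(r) = (8 + r)/(2*r) (X(r) = (8 + r)/((2*r)) = (8 + r)*(1/(2*r)) = (8 + r)/(2*r))
S = 17/18 (S = (8 + (-3)²)/(2*((-3)²)) = (½)*(8 + 9)/9 = (½)*(⅑)*17 = 17/18 ≈ 0.94444)
-411/S + 159/s = -411/17/18 + 159/(-191/132) = -411*18/17 + 159*(-132/191) = -7398/17 - 20988/191 = -1769814/3247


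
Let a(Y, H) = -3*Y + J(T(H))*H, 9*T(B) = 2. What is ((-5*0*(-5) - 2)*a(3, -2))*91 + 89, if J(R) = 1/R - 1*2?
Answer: 2637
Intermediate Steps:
T(B) = 2/9 (T(B) = (⅑)*2 = 2/9)
J(R) = -2 + 1/R (J(R) = 1/R - 2 = -2 + 1/R)
a(Y, H) = -3*Y + 5*H/2 (a(Y, H) = -3*Y + (-2 + 1/(2/9))*H = -3*Y + (-2 + 9/2)*H = -3*Y + 5*H/2)
((-5*0*(-5) - 2)*a(3, -2))*91 + 89 = ((-5*0*(-5) - 2)*(-3*3 + (5/2)*(-2)))*91 + 89 = ((0*(-5) - 2)*(-9 - 5))*91 + 89 = ((0 - 2)*(-14))*91 + 89 = -2*(-14)*91 + 89 = 28*91 + 89 = 2548 + 89 = 2637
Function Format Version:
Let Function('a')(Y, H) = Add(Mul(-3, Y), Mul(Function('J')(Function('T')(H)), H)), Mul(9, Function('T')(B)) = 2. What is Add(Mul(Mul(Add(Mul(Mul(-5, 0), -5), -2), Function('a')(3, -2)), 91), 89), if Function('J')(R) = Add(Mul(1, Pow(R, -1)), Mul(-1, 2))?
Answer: 2637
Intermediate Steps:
Function('T')(B) = Rational(2, 9) (Function('T')(B) = Mul(Rational(1, 9), 2) = Rational(2, 9))
Function('J')(R) = Add(-2, Pow(R, -1)) (Function('J')(R) = Add(Pow(R, -1), -2) = Add(-2, Pow(R, -1)))
Function('a')(Y, H) = Add(Mul(-3, Y), Mul(Rational(5, 2), H)) (Function('a')(Y, H) = Add(Mul(-3, Y), Mul(Add(-2, Pow(Rational(2, 9), -1)), H)) = Add(Mul(-3, Y), Mul(Add(-2, Rational(9, 2)), H)) = Add(Mul(-3, Y), Mul(Rational(5, 2), H)))
Add(Mul(Mul(Add(Mul(Mul(-5, 0), -5), -2), Function('a')(3, -2)), 91), 89) = Add(Mul(Mul(Add(Mul(Mul(-5, 0), -5), -2), Add(Mul(-3, 3), Mul(Rational(5, 2), -2))), 91), 89) = Add(Mul(Mul(Add(Mul(0, -5), -2), Add(-9, -5)), 91), 89) = Add(Mul(Mul(Add(0, -2), -14), 91), 89) = Add(Mul(Mul(-2, -14), 91), 89) = Add(Mul(28, 91), 89) = Add(2548, 89) = 2637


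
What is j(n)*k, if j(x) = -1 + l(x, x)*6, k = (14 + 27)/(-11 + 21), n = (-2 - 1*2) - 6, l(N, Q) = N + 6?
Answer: -205/2 ≈ -102.50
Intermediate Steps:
l(N, Q) = 6 + N
n = -10 (n = (-2 - 2) - 6 = -4 - 6 = -10)
k = 41/10 ≈ 4.1000
j(x) = 35 + 6*x (j(x) = -1 + (6 + x)*6 = -1 + (36 + 6*x) = 35 + 6*x)
j(n)*k = (35 + 6*(-10))*(41/10) = (35 - 60)*(41/10) = -25*41/10 = -205/2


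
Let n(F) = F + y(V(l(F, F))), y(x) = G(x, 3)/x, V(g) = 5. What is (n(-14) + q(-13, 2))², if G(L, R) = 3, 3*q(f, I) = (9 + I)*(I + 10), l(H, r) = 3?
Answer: 23409/25 ≈ 936.36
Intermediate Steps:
q(f, I) = (9 + I)*(10 + I)/3 (q(f, I) = ((9 + I)*(I + 10))/3 = ((9 + I)*(10 + I))/3 = (9 + I)*(10 + I)/3)
y(x) = 3/x
n(F) = ⅗ + F (n(F) = F + 3/5 = F + 3*(⅕) = F + ⅗ = ⅗ + F)
(n(-14) + q(-13, 2))² = ((⅗ - 14) + (30 + (⅓)*2² + (19/3)*2))² = (-67/5 + (30 + (⅓)*4 + 38/3))² = (-67/5 + (30 + 4/3 + 38/3))² = (-67/5 + 44)² = (153/5)² = 23409/25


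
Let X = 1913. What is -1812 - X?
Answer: -3725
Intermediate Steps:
-1812 - X = -1812 - 1*1913 = -1812 - 1913 = -3725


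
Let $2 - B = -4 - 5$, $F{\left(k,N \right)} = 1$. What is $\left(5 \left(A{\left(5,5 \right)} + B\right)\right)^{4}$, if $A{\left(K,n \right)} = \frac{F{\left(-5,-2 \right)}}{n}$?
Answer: $9834496$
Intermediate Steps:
$A{\left(K,n \right)} = \frac{1}{n}$ ($A{\left(K,n \right)} = 1 \frac{1}{n} = \frac{1}{n}$)
$B = 11$ ($B = 2 - \left(-4 - 5\right) = 2 - -9 = 2 + 9 = 11$)
$\left(5 \left(A{\left(5,5 \right)} + B\right)\right)^{4} = \left(5 \left(\frac{1}{5} + 11\right)\right)^{4} = \left(5 \cdot \frac{56}{5}\right)^{4} = 56^{4} = 9834496$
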